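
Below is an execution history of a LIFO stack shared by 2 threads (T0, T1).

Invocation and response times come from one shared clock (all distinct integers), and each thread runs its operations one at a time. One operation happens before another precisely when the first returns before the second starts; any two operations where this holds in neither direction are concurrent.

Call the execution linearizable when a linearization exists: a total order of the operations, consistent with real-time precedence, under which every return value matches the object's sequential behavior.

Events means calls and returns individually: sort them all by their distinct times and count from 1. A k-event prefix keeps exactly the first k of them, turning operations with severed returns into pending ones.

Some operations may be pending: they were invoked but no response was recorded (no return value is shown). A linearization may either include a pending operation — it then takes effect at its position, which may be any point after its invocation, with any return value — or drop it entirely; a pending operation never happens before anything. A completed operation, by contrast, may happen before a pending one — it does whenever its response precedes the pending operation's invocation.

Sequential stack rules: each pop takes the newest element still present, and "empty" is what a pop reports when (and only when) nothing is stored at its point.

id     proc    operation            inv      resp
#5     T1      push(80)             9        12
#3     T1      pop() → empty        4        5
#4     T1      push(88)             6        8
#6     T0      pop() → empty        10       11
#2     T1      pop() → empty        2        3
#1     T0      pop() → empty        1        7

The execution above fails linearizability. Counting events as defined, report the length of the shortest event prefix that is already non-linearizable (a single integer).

11

events 1..10 are linearizable; a witness order is #1, #2, #3, #4:
step 1: #1 pop() → empty — stack <>
step 2: #2 pop() → empty — stack <>
step 3: #3 pop() → empty — stack <>
step 4: #4 push(88) — stack <88>
at event 11 (#6's time-11 response) nothing linearizes any more
including or dropping the 1 pending operation (#5) in any combination fails
one such order, #1, #2, #3, #4, #6 (pending dropped), breaks at step 5 where #6 pop() → empty is illegal
one such order, #2, #1, #3, #4, #6 (pending dropped), breaks at step 5 where #6 pop() → empty is illegal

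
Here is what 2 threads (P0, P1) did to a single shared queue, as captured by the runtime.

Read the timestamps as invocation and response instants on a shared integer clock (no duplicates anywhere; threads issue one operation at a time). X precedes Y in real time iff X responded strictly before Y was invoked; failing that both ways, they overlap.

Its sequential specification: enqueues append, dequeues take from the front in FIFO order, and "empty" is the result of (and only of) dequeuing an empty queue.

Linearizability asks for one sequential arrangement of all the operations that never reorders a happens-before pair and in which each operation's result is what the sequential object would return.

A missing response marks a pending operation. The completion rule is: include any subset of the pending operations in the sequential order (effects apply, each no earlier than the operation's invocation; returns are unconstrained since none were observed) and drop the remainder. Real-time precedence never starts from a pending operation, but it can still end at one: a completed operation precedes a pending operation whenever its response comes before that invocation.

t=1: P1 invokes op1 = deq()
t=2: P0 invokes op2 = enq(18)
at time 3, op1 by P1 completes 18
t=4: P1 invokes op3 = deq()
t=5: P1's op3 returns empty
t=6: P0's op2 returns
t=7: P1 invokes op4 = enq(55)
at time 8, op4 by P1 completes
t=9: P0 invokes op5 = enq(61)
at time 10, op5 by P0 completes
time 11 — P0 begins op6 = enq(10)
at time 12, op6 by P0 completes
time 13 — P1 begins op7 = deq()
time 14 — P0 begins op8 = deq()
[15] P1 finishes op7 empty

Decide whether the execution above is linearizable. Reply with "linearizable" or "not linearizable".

cut after 14 events: linearizable; cut after 15 events (op7 responds, time 15): not linearizable
3 orders of the 7 completed queue ops respect real time; none is legal
including or dropping the 1 pending operation (op8) in any combination fails
sample order op1, op2, op3, op4, op5, op6, op7 (pending dropped) stalls at step 1 — op1 deq() → 18 has no legal effect
sample order op1, op3, op2, op4, op5, op6, op7 (pending dropped) stalls at step 1 — op1 deq() → 18 has no legal effect

not linearizable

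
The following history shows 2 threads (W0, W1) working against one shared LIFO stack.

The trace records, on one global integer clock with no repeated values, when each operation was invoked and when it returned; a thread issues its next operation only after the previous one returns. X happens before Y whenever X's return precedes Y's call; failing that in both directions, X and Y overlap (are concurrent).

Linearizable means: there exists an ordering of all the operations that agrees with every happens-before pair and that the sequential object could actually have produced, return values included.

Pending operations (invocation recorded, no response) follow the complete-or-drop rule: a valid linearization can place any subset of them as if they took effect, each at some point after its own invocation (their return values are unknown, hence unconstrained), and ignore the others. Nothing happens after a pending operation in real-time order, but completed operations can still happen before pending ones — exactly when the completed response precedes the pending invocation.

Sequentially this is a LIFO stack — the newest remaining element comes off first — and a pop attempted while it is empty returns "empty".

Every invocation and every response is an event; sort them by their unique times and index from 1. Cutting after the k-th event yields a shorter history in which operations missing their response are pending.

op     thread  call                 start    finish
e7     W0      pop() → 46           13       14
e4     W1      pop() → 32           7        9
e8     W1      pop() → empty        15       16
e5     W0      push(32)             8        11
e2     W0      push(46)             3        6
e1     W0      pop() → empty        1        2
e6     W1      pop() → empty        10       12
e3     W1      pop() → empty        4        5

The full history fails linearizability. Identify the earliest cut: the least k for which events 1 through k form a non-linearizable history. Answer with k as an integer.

12

events 1..11 are still linearizable — one witness is e1, e3, e2, e5, e4:
after step 1 (e1 pop() → empty): stack <>
after step 2 (e3 pop() → empty): stack <>
after step 3 (e2 push(46)): stack <46>
after step 4 (e5 push(32)): stack <46,32>
after step 5 (e4 pop() → 32): stack <46>
include event 12 — e6 responding at 12 — and every candidate order breaks
e.g. e1, e2, e3, e4, e5, e6: illegal at step 3, since e3 pop() → empty cannot apply there
e.g. e1, e2, e3, e4, e6, e5: illegal at step 3, since e3 pop() → empty cannot apply there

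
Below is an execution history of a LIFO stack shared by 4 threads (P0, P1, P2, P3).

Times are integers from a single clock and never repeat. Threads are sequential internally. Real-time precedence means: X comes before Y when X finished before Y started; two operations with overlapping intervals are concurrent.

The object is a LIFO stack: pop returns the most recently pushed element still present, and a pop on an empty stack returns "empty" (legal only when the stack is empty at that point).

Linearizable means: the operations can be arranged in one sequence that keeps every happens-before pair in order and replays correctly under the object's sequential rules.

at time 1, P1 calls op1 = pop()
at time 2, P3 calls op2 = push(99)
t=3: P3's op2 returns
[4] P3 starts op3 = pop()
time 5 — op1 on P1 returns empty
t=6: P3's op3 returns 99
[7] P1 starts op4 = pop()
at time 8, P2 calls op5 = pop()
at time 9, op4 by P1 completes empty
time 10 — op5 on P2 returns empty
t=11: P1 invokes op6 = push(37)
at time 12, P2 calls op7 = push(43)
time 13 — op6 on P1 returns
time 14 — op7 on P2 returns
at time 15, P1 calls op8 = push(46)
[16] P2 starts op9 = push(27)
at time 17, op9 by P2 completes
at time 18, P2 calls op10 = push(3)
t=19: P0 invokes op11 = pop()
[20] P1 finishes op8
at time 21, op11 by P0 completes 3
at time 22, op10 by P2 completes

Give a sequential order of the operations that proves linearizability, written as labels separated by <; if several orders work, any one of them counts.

step 1: op1 pop() → empty — stack <>
step 2: op2 push(99) — stack <99>
step 3: op3 pop() → 99 — stack <>
step 4: op4 pop() → empty — stack <>
step 5: op5 pop() → empty — stack <>
step 6: op6 push(37) — stack <37>
step 7: op7 push(43) — stack <37,43>
step 8: op8 push(46) — stack <37,43,46>
step 9: op9 push(27) — stack <37,43,46,27>
step 10: op10 push(3) — stack <37,43,46,27,3>
step 11: op11 pop() → 3 — stack <37,43,46,27>

op1 < op2 < op3 < op4 < op5 < op6 < op7 < op8 < op9 < op10 < op11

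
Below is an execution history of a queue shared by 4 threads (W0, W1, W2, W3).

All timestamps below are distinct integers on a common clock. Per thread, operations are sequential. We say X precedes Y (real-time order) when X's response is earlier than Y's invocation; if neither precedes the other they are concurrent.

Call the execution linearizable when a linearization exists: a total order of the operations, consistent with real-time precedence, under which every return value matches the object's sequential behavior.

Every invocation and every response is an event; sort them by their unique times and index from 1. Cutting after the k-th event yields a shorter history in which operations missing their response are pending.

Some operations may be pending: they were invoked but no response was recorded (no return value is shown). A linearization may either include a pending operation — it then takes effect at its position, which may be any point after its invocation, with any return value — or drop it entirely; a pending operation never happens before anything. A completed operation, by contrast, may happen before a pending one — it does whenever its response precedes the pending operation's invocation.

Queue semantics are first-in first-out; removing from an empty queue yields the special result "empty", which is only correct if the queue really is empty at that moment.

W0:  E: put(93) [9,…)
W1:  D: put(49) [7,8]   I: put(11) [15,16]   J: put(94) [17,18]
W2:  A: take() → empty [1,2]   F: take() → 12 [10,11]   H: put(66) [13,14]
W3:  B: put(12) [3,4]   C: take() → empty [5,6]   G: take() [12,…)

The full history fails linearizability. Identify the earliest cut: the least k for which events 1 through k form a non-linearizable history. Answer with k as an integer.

events 1..5 are still linearizable — one witness is A, B:
after step 1 (A take() → empty): queue <>
after step 2 (B put(12)): queue <12>
adding event 6 (C responds at 6) leaves no legal real-time order
sample order A, B, C stalls at step 3 — C take() → empty has no legal effect

6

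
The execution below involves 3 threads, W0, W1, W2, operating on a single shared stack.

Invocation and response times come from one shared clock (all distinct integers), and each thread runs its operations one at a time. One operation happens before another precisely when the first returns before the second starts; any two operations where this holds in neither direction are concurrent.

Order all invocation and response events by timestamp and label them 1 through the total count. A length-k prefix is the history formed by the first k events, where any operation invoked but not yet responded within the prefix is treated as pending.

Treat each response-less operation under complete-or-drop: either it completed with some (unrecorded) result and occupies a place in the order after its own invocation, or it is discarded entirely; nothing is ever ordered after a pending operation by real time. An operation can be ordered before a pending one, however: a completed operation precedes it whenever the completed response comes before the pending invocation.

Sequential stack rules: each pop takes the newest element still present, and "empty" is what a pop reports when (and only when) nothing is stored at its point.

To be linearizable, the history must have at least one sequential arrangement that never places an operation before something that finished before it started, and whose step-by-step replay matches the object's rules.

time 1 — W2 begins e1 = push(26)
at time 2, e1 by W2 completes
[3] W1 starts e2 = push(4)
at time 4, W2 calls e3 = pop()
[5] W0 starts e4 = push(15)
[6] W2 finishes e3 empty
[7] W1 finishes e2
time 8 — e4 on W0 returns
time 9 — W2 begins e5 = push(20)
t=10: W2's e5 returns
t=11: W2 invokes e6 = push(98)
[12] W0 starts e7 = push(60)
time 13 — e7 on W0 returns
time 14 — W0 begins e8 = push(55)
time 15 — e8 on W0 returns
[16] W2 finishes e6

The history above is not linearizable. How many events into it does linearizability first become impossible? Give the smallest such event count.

6

one valid order for events 1..5 is e1:
1. e1 push(26), leaving stack <26>
at event 6 (e3's time-6 response) nothing linearizes any more
completion choices over the 2 pending operations (e2, e4) were checked; none helps
sample order e1, e3 (pending dropped) stalls at step 2 — e3 pop() → empty has no legal effect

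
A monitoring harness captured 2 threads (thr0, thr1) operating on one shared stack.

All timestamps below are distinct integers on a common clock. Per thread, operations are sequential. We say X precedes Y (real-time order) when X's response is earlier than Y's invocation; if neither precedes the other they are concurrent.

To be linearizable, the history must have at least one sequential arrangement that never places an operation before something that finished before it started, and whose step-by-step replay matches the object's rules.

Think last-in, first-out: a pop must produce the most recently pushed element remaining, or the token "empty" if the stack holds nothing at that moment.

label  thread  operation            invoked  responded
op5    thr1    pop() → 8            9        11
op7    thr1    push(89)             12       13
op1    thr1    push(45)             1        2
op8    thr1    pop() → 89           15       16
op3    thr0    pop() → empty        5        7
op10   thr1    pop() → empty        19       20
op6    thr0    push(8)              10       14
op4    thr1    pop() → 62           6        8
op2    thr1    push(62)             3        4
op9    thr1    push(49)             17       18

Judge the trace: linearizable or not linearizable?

not linearizable

cut after 6 events: linearizable; cut after 7 events (op3 responds, time 7): not linearizable
one real-time candidate order over the 3 completed operations — the stack replay rejects it
including or dropping the 1 pending operation (op4) in any combination fails
e.g. op1, op2, op3 (pending dropped): illegal at step 3, since op3 pop() → empty cannot apply there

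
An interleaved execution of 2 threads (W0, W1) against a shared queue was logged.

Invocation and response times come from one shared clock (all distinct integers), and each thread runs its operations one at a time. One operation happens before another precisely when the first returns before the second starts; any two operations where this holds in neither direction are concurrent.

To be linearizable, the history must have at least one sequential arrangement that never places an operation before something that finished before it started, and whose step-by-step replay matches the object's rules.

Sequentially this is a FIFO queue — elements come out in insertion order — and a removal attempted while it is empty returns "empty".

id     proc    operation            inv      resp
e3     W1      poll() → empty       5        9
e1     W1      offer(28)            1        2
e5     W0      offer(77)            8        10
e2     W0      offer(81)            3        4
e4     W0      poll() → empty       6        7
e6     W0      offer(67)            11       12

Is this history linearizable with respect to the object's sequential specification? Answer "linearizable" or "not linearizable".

through event 6 a valid linearization exists; event 7 (e4 responding at time 7) ends that
exactly one order of the 3 completed ops respects real time; the queue replay fails
include/drop combinations of the 1 pending operation (e3) were all tried; none helps
one such order, e1, e2, e4 (pending dropped), breaks at step 3 where e4 poll() → empty is illegal

not linearizable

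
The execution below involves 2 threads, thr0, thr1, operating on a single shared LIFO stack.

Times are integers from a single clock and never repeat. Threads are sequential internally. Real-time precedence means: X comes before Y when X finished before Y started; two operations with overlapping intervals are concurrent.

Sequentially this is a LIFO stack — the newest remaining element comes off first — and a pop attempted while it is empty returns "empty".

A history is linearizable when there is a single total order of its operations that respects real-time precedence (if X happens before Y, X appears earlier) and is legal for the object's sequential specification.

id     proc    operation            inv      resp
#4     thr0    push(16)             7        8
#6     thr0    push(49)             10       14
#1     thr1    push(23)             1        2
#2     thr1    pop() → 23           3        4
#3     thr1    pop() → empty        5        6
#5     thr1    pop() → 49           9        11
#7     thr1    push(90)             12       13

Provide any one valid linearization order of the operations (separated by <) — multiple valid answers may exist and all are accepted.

after step 1 (#1 push(23)): stack <23>
after step 2 (#2 pop() → 23): stack <>
after step 3 (#3 pop() → empty): stack <>
after step 4 (#4 push(16)): stack <16>
after step 5 (#6 push(49)): stack <16,49>
after step 6 (#5 pop() → 49): stack <16>
after step 7 (#7 push(90)): stack <16,90>

#1 < #2 < #3 < #4 < #6 < #5 < #7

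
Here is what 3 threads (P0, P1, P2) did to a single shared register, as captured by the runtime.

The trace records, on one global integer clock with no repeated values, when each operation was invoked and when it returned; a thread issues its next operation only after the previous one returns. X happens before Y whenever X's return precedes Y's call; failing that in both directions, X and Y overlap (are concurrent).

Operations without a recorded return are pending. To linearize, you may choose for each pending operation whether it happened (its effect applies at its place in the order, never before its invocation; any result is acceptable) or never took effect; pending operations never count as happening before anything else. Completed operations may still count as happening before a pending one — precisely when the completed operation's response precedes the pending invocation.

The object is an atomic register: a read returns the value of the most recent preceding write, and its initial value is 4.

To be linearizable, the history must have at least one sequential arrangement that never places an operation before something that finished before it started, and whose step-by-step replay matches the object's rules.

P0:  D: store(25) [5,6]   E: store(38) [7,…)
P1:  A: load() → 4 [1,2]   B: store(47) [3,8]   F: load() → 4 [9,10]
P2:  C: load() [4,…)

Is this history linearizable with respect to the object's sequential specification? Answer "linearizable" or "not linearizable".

not linearizable

the violation lands at event 10, F's response at time 10: events 1..9 linearize, events 1..10 do not
2 orders of the 4 completed register ops respect real time; none is legal
no escape via the 2 pending operations (C, E): every completion choice fails
take A, B, D, F (pending dropped): step 4 already fails, because F load() → 4 cannot occur there
take A, D, B, F (pending dropped): step 4 already fails, because F load() → 4 cannot occur there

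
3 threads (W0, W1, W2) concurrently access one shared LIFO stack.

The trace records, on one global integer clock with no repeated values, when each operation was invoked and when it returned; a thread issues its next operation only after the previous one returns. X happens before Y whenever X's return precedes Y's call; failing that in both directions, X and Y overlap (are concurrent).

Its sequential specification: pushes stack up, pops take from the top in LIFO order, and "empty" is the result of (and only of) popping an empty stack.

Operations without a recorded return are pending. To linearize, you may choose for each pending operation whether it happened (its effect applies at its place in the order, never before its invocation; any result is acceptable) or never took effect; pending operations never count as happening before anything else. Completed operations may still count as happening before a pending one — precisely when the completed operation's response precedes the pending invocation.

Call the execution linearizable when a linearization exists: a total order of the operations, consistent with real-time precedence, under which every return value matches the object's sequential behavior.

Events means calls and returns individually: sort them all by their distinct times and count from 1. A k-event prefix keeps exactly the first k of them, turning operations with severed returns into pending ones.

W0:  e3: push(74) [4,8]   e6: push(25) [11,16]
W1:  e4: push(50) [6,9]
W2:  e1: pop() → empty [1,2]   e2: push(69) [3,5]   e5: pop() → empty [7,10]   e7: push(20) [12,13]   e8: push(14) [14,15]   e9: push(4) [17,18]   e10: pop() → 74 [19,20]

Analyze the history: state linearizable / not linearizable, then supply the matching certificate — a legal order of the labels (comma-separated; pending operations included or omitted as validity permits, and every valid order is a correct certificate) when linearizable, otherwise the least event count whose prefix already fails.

prefix check: 1..9 passes, 1..10 fails once e5's time-10 response joins
no legal order exists: 8 real-time-consistent candidates over 5 completed LIFO stack operations, all rejected
sample order e1, e2, e3, e4, e5 stalls at step 5 — e5 pop() → empty has no legal effect
sample order e1, e2, e3, e5, e4 stalls at step 4 — e5 pop() → empty has no legal effect

not linearizable — minimal violating prefix: 10 events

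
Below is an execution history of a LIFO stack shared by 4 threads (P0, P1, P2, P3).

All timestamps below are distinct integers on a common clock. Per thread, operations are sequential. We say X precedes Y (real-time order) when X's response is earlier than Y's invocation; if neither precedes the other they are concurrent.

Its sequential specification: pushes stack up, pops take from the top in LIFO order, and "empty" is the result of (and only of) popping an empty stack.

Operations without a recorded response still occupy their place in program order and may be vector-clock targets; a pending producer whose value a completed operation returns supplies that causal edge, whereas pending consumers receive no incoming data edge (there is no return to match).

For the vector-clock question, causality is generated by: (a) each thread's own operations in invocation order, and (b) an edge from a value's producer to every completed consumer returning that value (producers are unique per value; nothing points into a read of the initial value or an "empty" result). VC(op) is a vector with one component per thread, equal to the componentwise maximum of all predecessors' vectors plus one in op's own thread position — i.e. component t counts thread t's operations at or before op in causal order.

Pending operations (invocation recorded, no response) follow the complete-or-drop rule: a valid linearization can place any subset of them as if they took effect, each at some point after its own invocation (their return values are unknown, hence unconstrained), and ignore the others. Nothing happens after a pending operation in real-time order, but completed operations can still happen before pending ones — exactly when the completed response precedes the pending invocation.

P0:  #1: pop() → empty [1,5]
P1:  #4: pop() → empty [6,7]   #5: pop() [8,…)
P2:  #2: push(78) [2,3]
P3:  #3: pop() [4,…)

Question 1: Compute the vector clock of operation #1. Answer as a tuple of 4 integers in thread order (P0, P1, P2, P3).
(1, 0, 0, 0)

root op #3, invoked 4: fresh clock plus P3's own tick → (0, 0, 0, 1)
root op #2, invoked 2: fresh clock plus P2's own tick → (0, 0, 1, 0)
root op #4, invoked 6: fresh clock plus P1's own tick → (0, 1, 0, 0)
root op #1, invoked 1: fresh clock plus P0's own tick → (1, 0, 0, 0)
merge at #5 (invoked 8): VC(#4)=(0, 1, 0, 0), own-thread bump on P1 → (0, 2, 0, 0)
target: VC(#1) = (1, 0, 0, 0)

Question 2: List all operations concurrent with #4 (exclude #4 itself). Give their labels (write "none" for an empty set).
#3

overlap test against #4 [6,7]: concurrent iff the interval meets 6..7
#1 [1,5]: before
#2 [2,3]: before
#3 [4,…): concurrent
#5 [8,…): after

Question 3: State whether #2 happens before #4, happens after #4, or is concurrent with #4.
before

#2 spans [2,3], #4 spans [6,7]
resp(#2)=3 < inv(#4)=6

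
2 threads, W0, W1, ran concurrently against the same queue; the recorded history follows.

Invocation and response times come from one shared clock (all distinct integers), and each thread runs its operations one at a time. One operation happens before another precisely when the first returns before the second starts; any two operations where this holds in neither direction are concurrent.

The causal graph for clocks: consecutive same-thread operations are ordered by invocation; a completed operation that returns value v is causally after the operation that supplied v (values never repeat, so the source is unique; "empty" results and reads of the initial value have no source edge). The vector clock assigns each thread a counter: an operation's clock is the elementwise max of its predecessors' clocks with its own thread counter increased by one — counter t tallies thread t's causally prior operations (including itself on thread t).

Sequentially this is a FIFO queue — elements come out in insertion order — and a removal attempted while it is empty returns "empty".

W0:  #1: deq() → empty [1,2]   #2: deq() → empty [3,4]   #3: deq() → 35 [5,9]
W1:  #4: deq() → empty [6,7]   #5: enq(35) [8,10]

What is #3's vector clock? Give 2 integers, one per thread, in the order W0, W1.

root op #4, invoked 6: fresh clock plus W1's own tick → (0, 1)
root op #1, invoked 1: fresh clock plus W0's own tick → (1, 0)
#5 (invocation 8): componentwise max over VC(#4)=(0, 1), +1 at W1, giving (0, 2)
#2 (invocation 3): componentwise max over VC(#1)=(1, 0), +1 at W0, giving (2, 0)
#3 (invocation 5): componentwise max over VC(#2)=(2, 0), VC(#5)=(0, 2), +1 at W0, giving (3, 2)
target: VC(#3) = (3, 2)

(3, 2)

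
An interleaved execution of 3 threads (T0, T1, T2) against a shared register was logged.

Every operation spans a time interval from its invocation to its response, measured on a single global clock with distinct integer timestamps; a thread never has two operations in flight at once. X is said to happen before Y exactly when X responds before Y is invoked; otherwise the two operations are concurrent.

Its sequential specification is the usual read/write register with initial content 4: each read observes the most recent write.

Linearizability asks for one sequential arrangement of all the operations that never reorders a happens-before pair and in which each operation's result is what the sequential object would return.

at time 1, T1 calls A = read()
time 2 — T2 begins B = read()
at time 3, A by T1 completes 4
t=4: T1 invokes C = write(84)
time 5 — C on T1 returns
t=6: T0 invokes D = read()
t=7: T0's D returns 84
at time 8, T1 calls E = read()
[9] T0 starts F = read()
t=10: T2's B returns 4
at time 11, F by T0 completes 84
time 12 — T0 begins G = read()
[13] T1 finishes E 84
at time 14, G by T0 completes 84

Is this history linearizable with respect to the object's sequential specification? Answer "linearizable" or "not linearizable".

a witness: A, B, C, D, E, F, G
step 1: A read() → 4 — value 4
step 2: B read() → 4 — value 4
step 3: C write(84) — value 84
step 4: D read() → 84 — value 84
step 5: E read() → 84 — value 84
step 6: F read() → 84 — value 84
step 7: G read() → 84 — value 84

linearizable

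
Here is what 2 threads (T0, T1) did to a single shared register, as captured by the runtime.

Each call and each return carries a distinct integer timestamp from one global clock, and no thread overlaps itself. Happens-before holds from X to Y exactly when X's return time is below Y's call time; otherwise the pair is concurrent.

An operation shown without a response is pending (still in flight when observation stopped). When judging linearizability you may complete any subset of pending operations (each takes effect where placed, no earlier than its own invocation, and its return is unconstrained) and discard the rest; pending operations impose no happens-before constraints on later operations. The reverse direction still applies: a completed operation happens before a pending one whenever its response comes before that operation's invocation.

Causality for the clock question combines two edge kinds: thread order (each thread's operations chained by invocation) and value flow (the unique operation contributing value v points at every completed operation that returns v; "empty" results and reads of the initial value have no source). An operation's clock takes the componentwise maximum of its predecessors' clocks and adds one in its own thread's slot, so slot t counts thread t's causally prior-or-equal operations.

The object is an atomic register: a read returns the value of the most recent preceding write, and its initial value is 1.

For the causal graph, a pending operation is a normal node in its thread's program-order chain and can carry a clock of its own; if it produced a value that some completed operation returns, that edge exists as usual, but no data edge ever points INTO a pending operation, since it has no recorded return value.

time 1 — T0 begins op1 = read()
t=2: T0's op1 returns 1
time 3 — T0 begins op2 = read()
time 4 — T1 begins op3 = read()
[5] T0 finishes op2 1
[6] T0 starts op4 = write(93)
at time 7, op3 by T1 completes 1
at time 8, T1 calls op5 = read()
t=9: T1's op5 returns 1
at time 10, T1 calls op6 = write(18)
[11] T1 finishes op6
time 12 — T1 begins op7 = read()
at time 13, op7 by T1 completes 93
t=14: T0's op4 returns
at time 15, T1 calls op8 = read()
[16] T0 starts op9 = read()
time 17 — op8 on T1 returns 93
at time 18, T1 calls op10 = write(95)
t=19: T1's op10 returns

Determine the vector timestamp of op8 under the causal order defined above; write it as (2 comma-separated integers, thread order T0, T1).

(3, 5)

invoked at 4, op3 has no predecessors; its own T1 bump gives (0, 1)
invoked at 1, op1 has no predecessors; its own T0 bump gives (1, 0)
VC(op5, invoked at 8): max of VC(op3)=(0, 1), then +1 on thread T1 → (0, 2)
VC(op2, invoked at 3): max of VC(op1)=(1, 0), then +1 on thread T0 → (2, 0)
VC(op6, invoked at 10): max of VC(op5)=(0, 2), then +1 on thread T1 → (0, 3)
VC(op4, invoked at 6): max of VC(op2)=(2, 0), then +1 on thread T0 → (3, 0)
VC(op9, invoked at 16): max of VC(op4)=(3, 0), then +1 on thread T0 → (4, 0)
VC(op7, invoked at 12): max of VC(op4)=(3, 0), VC(op6)=(0, 3), then +1 on thread T1 → (3, 4)
VC(op8, invoked at 15): max of VC(op4)=(3, 0), VC(op7)=(3, 4), then +1 on thread T1 → (3, 5)
VC(op10, invoked at 18): max of VC(op8)=(3, 5), then +1 on thread T1 → (3, 6)
target: VC(op8) = (3, 5)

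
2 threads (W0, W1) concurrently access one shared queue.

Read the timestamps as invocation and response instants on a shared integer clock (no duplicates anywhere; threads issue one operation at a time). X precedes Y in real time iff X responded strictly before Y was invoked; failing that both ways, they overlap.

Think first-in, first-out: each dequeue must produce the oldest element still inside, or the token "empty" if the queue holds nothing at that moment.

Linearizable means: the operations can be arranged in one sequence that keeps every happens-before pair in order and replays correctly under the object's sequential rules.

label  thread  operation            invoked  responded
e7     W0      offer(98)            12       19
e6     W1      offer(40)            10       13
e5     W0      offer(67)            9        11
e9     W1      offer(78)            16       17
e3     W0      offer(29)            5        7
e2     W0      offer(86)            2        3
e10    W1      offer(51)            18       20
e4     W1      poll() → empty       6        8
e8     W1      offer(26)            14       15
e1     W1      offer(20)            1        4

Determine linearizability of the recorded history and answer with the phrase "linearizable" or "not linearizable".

not linearizable

already the first 8 events (up to e4's response at time 8) admit no linearization; the first 7 still do
4 completed operations, 4 real-time-consistent orders — every queue replay fails
for example e1, e2, e3, e4 fails at step 4: e4 poll() → empty is not legal there
for example e1, e2, e4, e3 fails at step 3: e4 poll() → empty is not legal there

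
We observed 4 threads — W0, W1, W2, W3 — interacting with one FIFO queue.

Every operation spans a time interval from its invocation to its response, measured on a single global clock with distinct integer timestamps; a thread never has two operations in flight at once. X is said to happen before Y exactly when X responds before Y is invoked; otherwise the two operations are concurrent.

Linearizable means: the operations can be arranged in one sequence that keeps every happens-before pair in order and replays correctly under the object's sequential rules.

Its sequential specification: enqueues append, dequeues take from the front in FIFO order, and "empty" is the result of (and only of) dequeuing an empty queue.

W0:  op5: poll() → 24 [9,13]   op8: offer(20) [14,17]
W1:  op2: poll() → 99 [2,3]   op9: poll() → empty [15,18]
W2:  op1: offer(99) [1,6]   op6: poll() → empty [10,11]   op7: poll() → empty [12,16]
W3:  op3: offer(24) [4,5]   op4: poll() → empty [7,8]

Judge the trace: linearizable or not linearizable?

not linearizable

events 1..7 are fine; event 8 — the response of op4 at time 8 — makes the prefix non-linearizable
all 3 real-time-respecting orders fail — 4 completed FIFO queue operations, no legal replay
one such order, op1, op2, op3, op4, breaks at step 4 where op4 poll() → empty is illegal
one such order, op2, op1, op3, op4, breaks at step 1 where op2 poll() → 99 is illegal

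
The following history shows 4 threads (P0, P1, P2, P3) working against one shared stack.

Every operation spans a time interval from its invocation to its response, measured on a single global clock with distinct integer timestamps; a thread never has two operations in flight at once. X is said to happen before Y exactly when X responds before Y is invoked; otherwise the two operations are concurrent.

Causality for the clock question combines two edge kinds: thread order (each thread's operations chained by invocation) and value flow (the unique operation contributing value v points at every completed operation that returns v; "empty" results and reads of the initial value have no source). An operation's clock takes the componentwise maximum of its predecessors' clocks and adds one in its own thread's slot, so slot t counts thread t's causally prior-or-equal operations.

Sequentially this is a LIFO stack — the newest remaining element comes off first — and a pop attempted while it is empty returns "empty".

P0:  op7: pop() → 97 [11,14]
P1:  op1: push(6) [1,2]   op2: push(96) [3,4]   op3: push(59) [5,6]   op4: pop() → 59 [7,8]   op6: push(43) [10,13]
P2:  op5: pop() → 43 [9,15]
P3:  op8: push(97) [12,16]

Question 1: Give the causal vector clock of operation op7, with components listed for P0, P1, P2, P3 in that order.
op8 (invocation 12): nothing precedes it; P3's component alone gives (0, 0, 0, 1)
op1 (invocation 1): nothing precedes it; P1's component alone gives (0, 1, 0, 0)
op2 (invocation 3): componentwise max over VC(op1)=(0, 1, 0, 0), +1 at P1, giving (0, 2, 0, 0)
op7 (invocation 11): componentwise max over VC(op8)=(0, 0, 0, 1), +1 at P0, giving (1, 0, 0, 1)
op3 (invocation 5): componentwise max over VC(op2)=(0, 2, 0, 0), +1 at P1, giving (0, 3, 0, 0)
op4 (invocation 7): componentwise max over VC(op3)=(0, 3, 0, 0), +1 at P1, giving (0, 4, 0, 0)
op6 (invocation 10): componentwise max over VC(op4)=(0, 4, 0, 0), +1 at P1, giving (0, 5, 0, 0)
op5 (invocation 9): componentwise max over VC(op6)=(0, 5, 0, 0), +1 at P2, giving (0, 5, 1, 0)
target: VC(op7) = (1, 0, 0, 1)

(1, 0, 0, 1)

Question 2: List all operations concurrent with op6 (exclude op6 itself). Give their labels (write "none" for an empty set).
op6 spans [10,13]; an op avoiding the whole window 10..13 is ordered, any other is concurrent
op1 [1,2]: before
op2 [3,4]: before
op3 [5,6]: before
op4 [7,8]: before
op5 [9,15]: concurrent
op7 [11,14]: concurrent
op8 [12,16]: concurrent

op5, op7, op8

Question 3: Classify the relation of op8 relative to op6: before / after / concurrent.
op8 spans [12,16], op6 spans [10,13]
the intervals overlap in both directions

concurrent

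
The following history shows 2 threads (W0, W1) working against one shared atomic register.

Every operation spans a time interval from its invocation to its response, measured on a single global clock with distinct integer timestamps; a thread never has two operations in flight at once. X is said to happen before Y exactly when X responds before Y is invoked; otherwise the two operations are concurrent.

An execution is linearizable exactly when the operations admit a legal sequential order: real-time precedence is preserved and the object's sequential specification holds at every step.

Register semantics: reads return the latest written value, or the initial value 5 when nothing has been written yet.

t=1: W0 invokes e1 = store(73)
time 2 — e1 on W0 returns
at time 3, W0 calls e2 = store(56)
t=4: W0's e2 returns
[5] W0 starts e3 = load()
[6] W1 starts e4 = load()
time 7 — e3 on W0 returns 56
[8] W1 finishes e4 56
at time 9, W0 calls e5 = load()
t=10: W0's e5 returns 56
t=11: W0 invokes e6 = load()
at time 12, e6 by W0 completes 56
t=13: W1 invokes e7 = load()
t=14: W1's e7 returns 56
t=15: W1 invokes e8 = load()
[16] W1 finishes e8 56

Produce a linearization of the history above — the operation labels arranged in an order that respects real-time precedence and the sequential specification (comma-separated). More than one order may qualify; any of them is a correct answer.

e1, e2, e3, e4, e5, e6, e7, e8

1. e1 store(73), leaving value 73
2. e2 store(56), leaving value 56
3. e3 load() → 56, leaving value 56
4. e4 load() → 56, leaving value 56
5. e5 load() → 56, leaving value 56
6. e6 load() → 56, leaving value 56
7. e7 load() → 56, leaving value 56
8. e8 load() → 56, leaving value 56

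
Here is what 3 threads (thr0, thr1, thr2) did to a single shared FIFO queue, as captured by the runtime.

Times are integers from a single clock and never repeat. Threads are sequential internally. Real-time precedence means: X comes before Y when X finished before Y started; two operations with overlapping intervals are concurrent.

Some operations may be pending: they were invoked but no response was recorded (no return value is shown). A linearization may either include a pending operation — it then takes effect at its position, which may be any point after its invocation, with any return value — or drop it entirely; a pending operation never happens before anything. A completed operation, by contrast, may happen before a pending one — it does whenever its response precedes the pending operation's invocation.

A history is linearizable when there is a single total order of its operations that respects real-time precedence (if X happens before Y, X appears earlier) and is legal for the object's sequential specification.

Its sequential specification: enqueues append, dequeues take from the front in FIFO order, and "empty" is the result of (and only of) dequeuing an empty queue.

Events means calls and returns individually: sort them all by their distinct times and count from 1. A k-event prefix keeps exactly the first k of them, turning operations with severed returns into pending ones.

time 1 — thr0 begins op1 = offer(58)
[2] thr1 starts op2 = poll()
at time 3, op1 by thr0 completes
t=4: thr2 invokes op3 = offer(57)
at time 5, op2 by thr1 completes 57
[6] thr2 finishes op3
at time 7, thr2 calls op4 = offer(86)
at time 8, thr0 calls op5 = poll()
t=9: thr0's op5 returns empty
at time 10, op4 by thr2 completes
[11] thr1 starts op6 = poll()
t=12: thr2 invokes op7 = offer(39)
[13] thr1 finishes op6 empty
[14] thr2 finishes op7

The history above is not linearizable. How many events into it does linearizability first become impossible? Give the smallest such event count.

5

a valid linearization of events 1..4 exists, for instance op1:
after step 1 (op1 offer(58)): queue <58>
once event 5 joins (op2's response, time 5), exhaustive search finds no witness
every completion of the 1 pending operation (op3) was checked; none linearizes
one such order, op1, op2 (pending dropped), breaks at step 2 where op2 poll() → 57 is illegal
one such order, op2, op1 (pending dropped), breaks at step 1 where op2 poll() → 57 is illegal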